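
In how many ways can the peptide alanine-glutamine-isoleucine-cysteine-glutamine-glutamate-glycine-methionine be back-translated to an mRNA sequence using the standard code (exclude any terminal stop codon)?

768

Ala: 4 codons.
Gln: 2 codons.
Ile: 3 codons.
Cys: 2 codons.
Gln: 2 codons.
Glu: 2 codons.
Gly: 4 codons.
Met: 1 codon.
4 × 2 × 3 × 2 × 2 × 2 × 4 × 1 = 768.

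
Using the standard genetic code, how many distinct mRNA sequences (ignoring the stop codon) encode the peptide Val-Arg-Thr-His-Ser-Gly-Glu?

9216

Val: 4 codons.
Arg: 6 codons.
Thr: 4 codons.
His: 2 codons.
Ser: 6 codons.
Gly: 4 codons.
Glu: 2 codons.
4 × 6 × 4 × 2 × 6 × 4 × 2 = 9216.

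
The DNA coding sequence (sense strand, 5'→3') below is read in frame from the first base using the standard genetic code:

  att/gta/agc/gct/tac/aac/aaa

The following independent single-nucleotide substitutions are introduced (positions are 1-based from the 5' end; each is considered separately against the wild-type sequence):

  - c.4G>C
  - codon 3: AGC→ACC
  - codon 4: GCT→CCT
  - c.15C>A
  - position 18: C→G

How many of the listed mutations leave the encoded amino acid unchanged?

Codon 2: GTA (Val) → CTA (Leu) — missense.
Codon 3: AGC (Ser) → ACC (Thr) — missense.
Codon 4: GCT (Ala) → CCT (Pro) — missense.
Codon 5: TAC (Tyr) → TAA (Stop) — nonsense.
Codon 6: AAC (Asn) → AAG (Lys) — missense.
Synonymous: 0 of 5.

0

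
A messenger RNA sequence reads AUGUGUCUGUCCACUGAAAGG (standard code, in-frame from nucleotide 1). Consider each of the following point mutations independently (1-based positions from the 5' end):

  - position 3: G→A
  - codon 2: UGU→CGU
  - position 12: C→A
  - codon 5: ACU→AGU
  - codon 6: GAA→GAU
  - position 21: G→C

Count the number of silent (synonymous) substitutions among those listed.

Codon 1: AUG (Met) → AUA (Ile) — missense.
Codon 2: UGU (Cys) → CGU (Arg) — missense.
Codon 4: UCC (Ser) → UCA (Ser) — synonymous.
Codon 5: ACU (Thr) → AGU (Ser) — missense.
Codon 6: GAA (Glu) → GAU (Asp) — missense.
Codon 7: AGG (Arg) → AGC (Ser) — missense.
Synonymous: 1 of 6.

1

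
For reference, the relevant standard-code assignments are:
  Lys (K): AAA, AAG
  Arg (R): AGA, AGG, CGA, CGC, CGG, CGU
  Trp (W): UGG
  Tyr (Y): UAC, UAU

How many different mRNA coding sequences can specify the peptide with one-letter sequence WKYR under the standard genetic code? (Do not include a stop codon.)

Trp: 1 codon.
Lys: 2 codons.
Tyr: 2 codons.
Arg: 6 codons.
1 × 2 × 2 × 6 = 24.

24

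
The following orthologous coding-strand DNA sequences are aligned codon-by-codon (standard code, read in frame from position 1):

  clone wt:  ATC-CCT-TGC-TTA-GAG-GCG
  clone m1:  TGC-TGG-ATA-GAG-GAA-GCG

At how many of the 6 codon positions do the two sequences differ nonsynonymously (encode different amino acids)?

Codon 1: ATC Ile / TGC Cys — nonsynonymous.
Codon 2: CCT Pro / TGG Trp — nonsynonymous.
Codon 3: TGC Cys / ATA Ile — nonsynonymous.
Codon 4: TTA Leu / GAG Glu — nonsynonymous.
Codon 5: GAG Glu / GAA Glu — synonymous.
Codon 6: GCG Ala / GCG Ala — identical.
Nonsynonymous differences: 4.

4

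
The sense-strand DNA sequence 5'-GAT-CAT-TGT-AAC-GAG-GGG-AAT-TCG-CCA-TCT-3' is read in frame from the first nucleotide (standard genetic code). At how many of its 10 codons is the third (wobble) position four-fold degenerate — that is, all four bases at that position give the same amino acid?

Codon 1 GAT (Asp): third position 2-fold.
Codon 2 CAT (His): third position 2-fold.
Codon 3 TGT (Cys): third position 2-fold.
Codon 4 AAC (Asn): third position 2-fold.
Codon 5 GAG (Glu): third position 2-fold.
Codon 6 GGG (Gly): third position 4-fold.
Codon 7 AAT (Asn): third position 2-fold.
Codon 8 TCG (Ser): third position 4-fold.
Codon 9 CCA (Pro): third position 4-fold.
Codon 10 TCT (Ser): third position 4-fold.
Four-fold degenerate third positions: 4.

4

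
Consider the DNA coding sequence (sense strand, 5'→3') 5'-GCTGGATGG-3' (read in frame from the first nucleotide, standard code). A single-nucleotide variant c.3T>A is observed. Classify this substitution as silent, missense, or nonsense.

Position 3 falls in codon 1: GCT → Ala.
After the substitution the codon is GCA → Ala.
Both encode Ala, so the change is synonymous.

silent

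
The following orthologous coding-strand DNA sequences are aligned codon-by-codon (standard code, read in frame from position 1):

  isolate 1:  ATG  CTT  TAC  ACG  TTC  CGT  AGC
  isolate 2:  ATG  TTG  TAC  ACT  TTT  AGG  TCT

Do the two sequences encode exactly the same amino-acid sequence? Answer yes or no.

yes

Codon 1: ATG Met / ATG Met — identical.
Codon 2: CTT Leu / TTG Leu — synonymous.
Codon 3: TAC Tyr / TAC Tyr — identical.
Codon 4: ACG Thr / ACT Thr — synonymous.
Codon 5: TTC Phe / TTT Phe — synonymous.
Codon 6: CGT Arg / AGG Arg — synonymous.
Codon 7: AGC Ser / TCT Ser — synonymous.
Nonsynonymous differences: 0 → same protein.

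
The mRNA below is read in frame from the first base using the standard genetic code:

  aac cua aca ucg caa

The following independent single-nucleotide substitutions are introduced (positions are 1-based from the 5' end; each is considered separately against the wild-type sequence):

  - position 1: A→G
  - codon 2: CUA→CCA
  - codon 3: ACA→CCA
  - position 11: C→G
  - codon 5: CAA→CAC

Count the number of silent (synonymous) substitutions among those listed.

0

Codon 1: AAC (Asn) → GAC (Asp) — missense.
Codon 2: CUA (Leu) → CCA (Pro) — missense.
Codon 3: ACA (Thr) → CCA (Pro) — missense.
Codon 4: UCG (Ser) → UGG (Trp) — missense.
Codon 5: CAA (Gln) → CAC (His) — missense.
Synonymous: 0 of 5.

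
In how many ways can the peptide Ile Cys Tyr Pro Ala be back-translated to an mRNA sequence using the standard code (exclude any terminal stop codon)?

Ile: 3 codons.
Cys: 2 codons.
Tyr: 2 codons.
Pro: 4 codons.
Ala: 4 codons.
3 × 2 × 2 × 4 × 4 = 192.

192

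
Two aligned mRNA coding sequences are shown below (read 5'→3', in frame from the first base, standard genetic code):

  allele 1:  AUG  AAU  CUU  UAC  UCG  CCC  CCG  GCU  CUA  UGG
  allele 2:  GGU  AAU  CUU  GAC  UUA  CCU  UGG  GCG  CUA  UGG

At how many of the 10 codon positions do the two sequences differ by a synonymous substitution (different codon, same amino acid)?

Codon 1: AUG Met / GGU Gly — nonsynonymous.
Codon 2: AAU Asn / AAU Asn — identical.
Codon 3: CUU Leu / CUU Leu — identical.
Codon 4: UAC Tyr / GAC Asp — nonsynonymous.
Codon 5: UCG Ser / UUA Leu — nonsynonymous.
Codon 6: CCC Pro / CCU Pro — synonymous.
Codon 7: CCG Pro / UGG Trp — nonsynonymous.
Codon 8: GCU Ala / GCG Ala — synonymous.
Codon 9: CUA Leu / CUA Leu — identical.
Codon 10: UGG Trp / UGG Trp — identical.
Synonymous differences: 2.

2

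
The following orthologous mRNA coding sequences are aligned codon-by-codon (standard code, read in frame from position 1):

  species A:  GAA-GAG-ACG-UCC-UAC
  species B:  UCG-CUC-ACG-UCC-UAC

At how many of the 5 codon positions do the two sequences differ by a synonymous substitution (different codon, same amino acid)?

0

Codon 1: GAA Glu / UCG Ser — nonsynonymous.
Codon 2: GAG Glu / CUC Leu — nonsynonymous.
Codon 3: ACG Thr / ACG Thr — identical.
Codon 4: UCC Ser / UCC Ser — identical.
Codon 5: UAC Tyr / UAC Tyr — identical.
Synonymous differences: 0.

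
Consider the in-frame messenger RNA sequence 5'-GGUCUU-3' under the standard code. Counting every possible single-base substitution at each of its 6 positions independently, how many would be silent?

Codon 1 (GGU, Gly): 3 synonymous substitutions.
Codon 2 (CUU, Leu): 3 synonymous substitutions.
Total: 3 + 3 = 6.

6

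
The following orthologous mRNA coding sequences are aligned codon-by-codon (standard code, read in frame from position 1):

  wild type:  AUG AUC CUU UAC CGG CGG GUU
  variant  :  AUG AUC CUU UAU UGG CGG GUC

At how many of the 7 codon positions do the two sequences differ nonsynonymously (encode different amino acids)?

1

Codon 1: AUG Met / AUG Met — identical.
Codon 2: AUC Ile / AUC Ile — identical.
Codon 3: CUU Leu / CUU Leu — identical.
Codon 4: UAC Tyr / UAU Tyr — synonymous.
Codon 5: CGG Arg / UGG Trp — nonsynonymous.
Codon 6: CGG Arg / CGG Arg — identical.
Codon 7: GUU Val / GUC Val — synonymous.
Nonsynonymous differences: 1.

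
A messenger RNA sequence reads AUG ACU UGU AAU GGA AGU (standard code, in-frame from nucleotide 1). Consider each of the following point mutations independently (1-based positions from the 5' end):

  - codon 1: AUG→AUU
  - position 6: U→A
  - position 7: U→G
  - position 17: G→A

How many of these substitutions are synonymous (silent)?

1

Codon 1: AUG (Met) → AUU (Ile) — missense.
Codon 2: ACU (Thr) → ACA (Thr) — synonymous.
Codon 3: UGU (Cys) → GGU (Gly) — missense.
Codon 6: AGU (Ser) → AAU (Asn) — missense.
Synonymous: 1 of 4.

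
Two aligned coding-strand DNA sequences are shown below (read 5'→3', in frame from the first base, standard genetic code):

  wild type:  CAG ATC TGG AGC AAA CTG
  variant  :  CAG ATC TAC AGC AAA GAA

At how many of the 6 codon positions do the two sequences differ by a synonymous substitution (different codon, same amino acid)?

0

Codon 1: CAG Gln / CAG Gln — identical.
Codon 2: ATC Ile / ATC Ile — identical.
Codon 3: TGG Trp / TAC Tyr — nonsynonymous.
Codon 4: AGC Ser / AGC Ser — identical.
Codon 5: AAA Lys / AAA Lys — identical.
Codon 6: CTG Leu / GAA Glu — nonsynonymous.
Synonymous differences: 0.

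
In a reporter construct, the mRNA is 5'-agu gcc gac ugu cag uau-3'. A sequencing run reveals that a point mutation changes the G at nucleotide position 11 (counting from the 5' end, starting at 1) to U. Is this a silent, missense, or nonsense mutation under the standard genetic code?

Position 11 falls in codon 4: UGU → Cys.
After the substitution the codon is UUU → Phe.
Cys ≠ Phe, so this is a missense mutation.

missense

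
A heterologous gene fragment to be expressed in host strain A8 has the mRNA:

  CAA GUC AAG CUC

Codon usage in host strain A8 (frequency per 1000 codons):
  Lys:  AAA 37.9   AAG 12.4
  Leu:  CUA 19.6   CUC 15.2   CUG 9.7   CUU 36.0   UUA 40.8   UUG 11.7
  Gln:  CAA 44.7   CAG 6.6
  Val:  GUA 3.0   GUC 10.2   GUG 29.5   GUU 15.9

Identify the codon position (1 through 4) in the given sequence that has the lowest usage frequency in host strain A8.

2

Codon 1 CAA (Gln): 44.7 per 1000.
Codon 2 GUC (Val): 10.2 per 1000.
Codon 3 AAG (Lys): 12.4 per 1000.
Codon 4 CUC (Leu): 15.2 per 1000.
Lowest frequency is 10.2 at codon 2.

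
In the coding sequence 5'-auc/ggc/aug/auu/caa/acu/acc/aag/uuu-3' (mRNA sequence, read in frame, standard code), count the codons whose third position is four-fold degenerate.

Codon 1 AUC (Ile): third position 3-fold.
Codon 2 GGC (Gly): third position 4-fold.
Codon 3 AUG (Met): third position 1-fold.
Codon 4 AUU (Ile): third position 3-fold.
Codon 5 CAA (Gln): third position 2-fold.
Codon 6 ACU (Thr): third position 4-fold.
Codon 7 ACC (Thr): third position 4-fold.
Codon 8 AAG (Lys): third position 2-fold.
Codon 9 UUU (Phe): third position 2-fold.
Four-fold degenerate third positions: 3.

3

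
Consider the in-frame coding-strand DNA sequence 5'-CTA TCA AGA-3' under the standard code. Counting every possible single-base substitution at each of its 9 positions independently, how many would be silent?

9

Codon 1 (CTA, Leu): 4 synonymous substitutions.
Codon 2 (TCA, Ser): 3 synonymous substitutions.
Codon 3 (AGA, Arg): 2 synonymous substitutions.
Total: 4 + 3 + 2 = 9.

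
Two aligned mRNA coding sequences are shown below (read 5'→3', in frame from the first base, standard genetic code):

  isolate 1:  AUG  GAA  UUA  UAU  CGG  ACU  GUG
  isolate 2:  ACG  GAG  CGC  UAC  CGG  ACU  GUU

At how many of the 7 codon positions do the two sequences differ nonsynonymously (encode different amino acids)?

Codon 1: AUG Met / ACG Thr — nonsynonymous.
Codon 2: GAA Glu / GAG Glu — synonymous.
Codon 3: UUA Leu / CGC Arg — nonsynonymous.
Codon 4: UAU Tyr / UAC Tyr — synonymous.
Codon 5: CGG Arg / CGG Arg — identical.
Codon 6: ACU Thr / ACU Thr — identical.
Codon 7: GUG Val / GUU Val — synonymous.
Nonsynonymous differences: 2.

2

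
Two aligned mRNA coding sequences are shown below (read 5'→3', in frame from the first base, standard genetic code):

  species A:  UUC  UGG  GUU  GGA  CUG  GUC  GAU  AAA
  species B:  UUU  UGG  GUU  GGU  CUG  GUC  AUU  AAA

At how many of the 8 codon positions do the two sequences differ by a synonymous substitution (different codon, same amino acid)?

Codon 1: UUC Phe / UUU Phe — synonymous.
Codon 2: UGG Trp / UGG Trp — identical.
Codon 3: GUU Val / GUU Val — identical.
Codon 4: GGA Gly / GGU Gly — synonymous.
Codon 5: CUG Leu / CUG Leu — identical.
Codon 6: GUC Val / GUC Val — identical.
Codon 7: GAU Asp / AUU Ile — nonsynonymous.
Codon 8: AAA Lys / AAA Lys — identical.
Synonymous differences: 2.

2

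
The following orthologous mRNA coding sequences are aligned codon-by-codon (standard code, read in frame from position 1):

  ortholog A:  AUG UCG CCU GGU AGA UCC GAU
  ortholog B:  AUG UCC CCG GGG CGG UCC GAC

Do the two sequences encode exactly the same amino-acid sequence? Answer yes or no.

yes

Codon 1: AUG Met / AUG Met — identical.
Codon 2: UCG Ser / UCC Ser — synonymous.
Codon 3: CCU Pro / CCG Pro — synonymous.
Codon 4: GGU Gly / GGG Gly — synonymous.
Codon 5: AGA Arg / CGG Arg — synonymous.
Codon 6: UCC Ser / UCC Ser — identical.
Codon 7: GAU Asp / GAC Asp — synonymous.
Nonsynonymous differences: 0 → same protein.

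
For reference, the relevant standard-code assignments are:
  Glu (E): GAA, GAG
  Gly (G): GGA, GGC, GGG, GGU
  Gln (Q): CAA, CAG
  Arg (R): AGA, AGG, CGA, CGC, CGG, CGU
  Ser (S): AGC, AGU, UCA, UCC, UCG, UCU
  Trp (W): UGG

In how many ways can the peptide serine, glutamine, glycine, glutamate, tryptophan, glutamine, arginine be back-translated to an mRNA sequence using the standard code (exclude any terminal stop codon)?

Ser: 6 codons.
Gln: 2 codons.
Gly: 4 codons.
Glu: 2 codons.
Trp: 1 codon.
Gln: 2 codons.
Arg: 6 codons.
6 × 2 × 4 × 2 × 1 × 2 × 6 = 1152.

1152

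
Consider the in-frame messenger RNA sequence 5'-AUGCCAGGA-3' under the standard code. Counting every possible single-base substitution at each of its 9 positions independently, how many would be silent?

6

Codon 1 (AUG, Met): 0 synonymous substitutions.
Codon 2 (CCA, Pro): 3 synonymous substitutions.
Codon 3 (GGA, Gly): 3 synonymous substitutions.
Total: 0 + 3 + 3 = 6.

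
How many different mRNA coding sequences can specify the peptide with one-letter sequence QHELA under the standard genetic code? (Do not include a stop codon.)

Gln: 2 codons.
His: 2 codons.
Glu: 2 codons.
Leu: 6 codons.
Ala: 4 codons.
2 × 2 × 2 × 6 × 4 = 192.

192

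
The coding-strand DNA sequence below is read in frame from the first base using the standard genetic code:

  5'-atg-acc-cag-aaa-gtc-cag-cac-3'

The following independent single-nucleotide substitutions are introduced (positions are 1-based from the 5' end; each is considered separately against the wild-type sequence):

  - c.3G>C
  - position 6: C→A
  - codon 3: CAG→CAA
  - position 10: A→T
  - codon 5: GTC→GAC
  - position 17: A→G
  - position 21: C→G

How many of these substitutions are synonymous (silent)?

Codon 1: ATG (Met) → ATC (Ile) — missense.
Codon 2: ACC (Thr) → ACA (Thr) — synonymous.
Codon 3: CAG (Gln) → CAA (Gln) — synonymous.
Codon 4: AAA (Lys) → TAA (Stop) — nonsense.
Codon 5: GTC (Val) → GAC (Asp) — missense.
Codon 6: CAG (Gln) → CGG (Arg) — missense.
Codon 7: CAC (His) → CAG (Gln) — missense.
Synonymous: 2 of 7.

2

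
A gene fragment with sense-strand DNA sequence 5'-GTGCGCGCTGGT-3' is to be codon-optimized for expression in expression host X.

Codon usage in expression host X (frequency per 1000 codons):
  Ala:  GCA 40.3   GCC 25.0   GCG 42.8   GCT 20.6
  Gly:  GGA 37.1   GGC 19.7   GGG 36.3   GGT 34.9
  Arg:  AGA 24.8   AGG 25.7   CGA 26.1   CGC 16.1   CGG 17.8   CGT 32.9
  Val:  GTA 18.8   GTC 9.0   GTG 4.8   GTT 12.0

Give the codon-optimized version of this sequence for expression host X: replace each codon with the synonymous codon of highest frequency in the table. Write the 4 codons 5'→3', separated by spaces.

Codon 1 (Val): best is GTA at 18.8.
Codon 2 (Arg): best is CGT at 32.9.
Codon 3 (Ala): best is GCG at 42.8.
Codon 4 (Gly): best is GGA at 37.1.

GTA CGT GCG GGA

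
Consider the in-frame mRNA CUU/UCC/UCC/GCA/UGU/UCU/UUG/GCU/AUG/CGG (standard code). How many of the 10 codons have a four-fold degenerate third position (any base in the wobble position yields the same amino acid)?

Codon 1 CUU (Leu): third position 4-fold.
Codon 2 UCC (Ser): third position 4-fold.
Codon 3 UCC (Ser): third position 4-fold.
Codon 4 GCA (Ala): third position 4-fold.
Codon 5 UGU (Cys): third position 2-fold.
Codon 6 UCU (Ser): third position 4-fold.
Codon 7 UUG (Leu): third position 2-fold.
Codon 8 GCU (Ala): third position 4-fold.
Codon 9 AUG (Met): third position 1-fold.
Codon 10 CGG (Arg): third position 4-fold.
Four-fold degenerate third positions: 7.

7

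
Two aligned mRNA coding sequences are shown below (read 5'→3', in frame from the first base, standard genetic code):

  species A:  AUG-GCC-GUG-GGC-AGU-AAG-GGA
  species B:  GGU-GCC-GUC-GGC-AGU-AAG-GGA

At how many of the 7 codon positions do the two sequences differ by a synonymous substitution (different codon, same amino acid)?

Codon 1: AUG Met / GGU Gly — nonsynonymous.
Codon 2: GCC Ala / GCC Ala — identical.
Codon 3: GUG Val / GUC Val — synonymous.
Codon 4: GGC Gly / GGC Gly — identical.
Codon 5: AGU Ser / AGU Ser — identical.
Codon 6: AAG Lys / AAG Lys — identical.
Codon 7: GGA Gly / GGA Gly — identical.
Synonymous differences: 1.

1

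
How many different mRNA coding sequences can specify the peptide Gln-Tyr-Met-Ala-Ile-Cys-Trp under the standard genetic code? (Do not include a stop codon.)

Gln: 2 codons.
Tyr: 2 codons.
Met: 1 codon.
Ala: 4 codons.
Ile: 3 codons.
Cys: 2 codons.
Trp: 1 codon.
2 × 2 × 1 × 4 × 3 × 2 × 1 = 96.

96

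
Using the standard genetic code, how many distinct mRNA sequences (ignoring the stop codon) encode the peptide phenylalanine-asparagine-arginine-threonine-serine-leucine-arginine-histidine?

Phe: 2 codons.
Asn: 2 codons.
Arg: 6 codons.
Thr: 4 codons.
Ser: 6 codons.
Leu: 6 codons.
Arg: 6 codons.
His: 2 codons.
2 × 2 × 6 × 4 × 6 × 6 × 6 × 2 = 41472.

41472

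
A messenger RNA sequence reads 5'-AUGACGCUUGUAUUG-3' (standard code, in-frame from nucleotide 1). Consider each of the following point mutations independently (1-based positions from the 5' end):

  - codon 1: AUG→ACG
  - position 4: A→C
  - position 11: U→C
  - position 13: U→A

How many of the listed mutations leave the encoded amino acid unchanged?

Codon 1: AUG (Met) → ACG (Thr) — missense.
Codon 2: ACG (Thr) → CCG (Pro) — missense.
Codon 4: GUA (Val) → GCA (Ala) — missense.
Codon 5: UUG (Leu) → AUG (Met) — missense.
Synonymous: 0 of 4.

0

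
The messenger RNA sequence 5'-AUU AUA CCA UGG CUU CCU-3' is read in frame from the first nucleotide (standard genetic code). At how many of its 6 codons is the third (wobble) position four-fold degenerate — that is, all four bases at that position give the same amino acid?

Codon 1 AUU (Ile): third position 3-fold.
Codon 2 AUA (Ile): third position 3-fold.
Codon 3 CCA (Pro): third position 4-fold.
Codon 4 UGG (Trp): third position 1-fold.
Codon 5 CUU (Leu): third position 4-fold.
Codon 6 CCU (Pro): third position 4-fold.
Four-fold degenerate third positions: 3.

3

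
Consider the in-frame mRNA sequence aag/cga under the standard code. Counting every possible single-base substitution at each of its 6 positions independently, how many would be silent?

Codon 1 (AAG, Lys): 1 synonymous substitution.
Codon 2 (CGA, Arg): 4 synonymous substitutions.
Total: 1 + 4 = 5.

5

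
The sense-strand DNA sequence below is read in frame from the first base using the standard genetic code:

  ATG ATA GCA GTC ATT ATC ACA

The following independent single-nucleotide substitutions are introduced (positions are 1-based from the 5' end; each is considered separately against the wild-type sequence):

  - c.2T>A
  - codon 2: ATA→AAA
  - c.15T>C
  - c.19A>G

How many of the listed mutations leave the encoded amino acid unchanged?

1

Codon 1: ATG (Met) → AAG (Lys) — missense.
Codon 2: ATA (Ile) → AAA (Lys) — missense.
Codon 5: ATT (Ile) → ATC (Ile) — synonymous.
Codon 7: ACA (Thr) → GCA (Ala) — missense.
Synonymous: 1 of 4.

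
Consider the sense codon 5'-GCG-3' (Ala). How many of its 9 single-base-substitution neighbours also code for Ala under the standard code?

Position 1: none → 0 synonymous.
Position 2: none → 0 synonymous.
Position 3: GCU, GCC, GCA → 3 synonymous.
Total: 0 + 0 + 3 = 3.

3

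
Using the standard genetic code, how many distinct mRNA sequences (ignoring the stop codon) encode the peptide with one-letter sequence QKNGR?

192

Gln: 2 codons.
Lys: 2 codons.
Asn: 2 codons.
Gly: 4 codons.
Arg: 6 codons.
2 × 2 × 2 × 4 × 6 = 192.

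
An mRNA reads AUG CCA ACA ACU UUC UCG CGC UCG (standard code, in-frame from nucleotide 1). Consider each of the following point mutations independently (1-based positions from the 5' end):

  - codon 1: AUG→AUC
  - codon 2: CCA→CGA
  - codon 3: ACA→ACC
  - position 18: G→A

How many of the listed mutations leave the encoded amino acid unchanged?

Codon 1: AUG (Met) → AUC (Ile) — missense.
Codon 2: CCA (Pro) → CGA (Arg) — missense.
Codon 3: ACA (Thr) → ACC (Thr) — synonymous.
Codon 6: UCG (Ser) → UCA (Ser) — synonymous.
Synonymous: 2 of 4.

2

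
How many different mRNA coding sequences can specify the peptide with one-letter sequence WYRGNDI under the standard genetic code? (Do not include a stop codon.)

Trp: 1 codon.
Tyr: 2 codons.
Arg: 6 codons.
Gly: 4 codons.
Asn: 2 codons.
Asp: 2 codons.
Ile: 3 codons.
1 × 2 × 6 × 4 × 2 × 2 × 3 = 576.

576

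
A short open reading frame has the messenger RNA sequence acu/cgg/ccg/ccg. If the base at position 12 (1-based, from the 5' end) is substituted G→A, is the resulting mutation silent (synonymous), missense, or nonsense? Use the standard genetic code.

silent

Position 12 falls in codon 4: CCG → Pro.
After the substitution the codon is CCA → Pro.
Both encode Pro, so the change is synonymous.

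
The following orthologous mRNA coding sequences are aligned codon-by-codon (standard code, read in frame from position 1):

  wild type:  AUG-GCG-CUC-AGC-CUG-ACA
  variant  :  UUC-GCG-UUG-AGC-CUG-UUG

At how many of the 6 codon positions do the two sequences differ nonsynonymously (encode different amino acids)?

2

Codon 1: AUG Met / UUC Phe — nonsynonymous.
Codon 2: GCG Ala / GCG Ala — identical.
Codon 3: CUC Leu / UUG Leu — synonymous.
Codon 4: AGC Ser / AGC Ser — identical.
Codon 5: CUG Leu / CUG Leu — identical.
Codon 6: ACA Thr / UUG Leu — nonsynonymous.
Nonsynonymous differences: 2.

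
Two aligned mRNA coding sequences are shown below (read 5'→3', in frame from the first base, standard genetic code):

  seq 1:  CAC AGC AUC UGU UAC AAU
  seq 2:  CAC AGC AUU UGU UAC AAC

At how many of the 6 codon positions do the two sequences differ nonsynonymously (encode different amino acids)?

Codon 1: CAC His / CAC His — identical.
Codon 2: AGC Ser / AGC Ser — identical.
Codon 3: AUC Ile / AUU Ile — synonymous.
Codon 4: UGU Cys / UGU Cys — identical.
Codon 5: UAC Tyr / UAC Tyr — identical.
Codon 6: AAU Asn / AAC Asn — synonymous.
Nonsynonymous differences: 0.

0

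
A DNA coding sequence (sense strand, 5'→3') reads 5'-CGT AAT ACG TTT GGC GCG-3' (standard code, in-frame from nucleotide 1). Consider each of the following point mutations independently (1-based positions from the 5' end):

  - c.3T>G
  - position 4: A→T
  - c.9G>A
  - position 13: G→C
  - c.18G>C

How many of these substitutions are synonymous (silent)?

3

Codon 1: CGT (Arg) → CGG (Arg) — synonymous.
Codon 2: AAT (Asn) → TAT (Tyr) — missense.
Codon 3: ACG (Thr) → ACA (Thr) — synonymous.
Codon 5: GGC (Gly) → CGC (Arg) — missense.
Codon 6: GCG (Ala) → GCC (Ala) — synonymous.
Synonymous: 3 of 5.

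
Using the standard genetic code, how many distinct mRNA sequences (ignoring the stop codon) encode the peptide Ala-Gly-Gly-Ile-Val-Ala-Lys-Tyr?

12288

Ala: 4 codons.
Gly: 4 codons.
Gly: 4 codons.
Ile: 3 codons.
Val: 4 codons.
Ala: 4 codons.
Lys: 2 codons.
Tyr: 2 codons.
4 × 4 × 4 × 3 × 4 × 4 × 2 × 2 = 12288.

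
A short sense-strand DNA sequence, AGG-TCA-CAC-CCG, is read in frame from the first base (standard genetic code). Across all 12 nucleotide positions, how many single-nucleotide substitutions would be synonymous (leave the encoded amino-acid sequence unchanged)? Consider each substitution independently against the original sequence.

Codon 1 (AGG, Arg): 2 synonymous substitutions.
Codon 2 (TCA, Ser): 3 synonymous substitutions.
Codon 3 (CAC, His): 1 synonymous substitution.
Codon 4 (CCG, Pro): 3 synonymous substitutions.
Total: 2 + 3 + 1 + 3 = 9.

9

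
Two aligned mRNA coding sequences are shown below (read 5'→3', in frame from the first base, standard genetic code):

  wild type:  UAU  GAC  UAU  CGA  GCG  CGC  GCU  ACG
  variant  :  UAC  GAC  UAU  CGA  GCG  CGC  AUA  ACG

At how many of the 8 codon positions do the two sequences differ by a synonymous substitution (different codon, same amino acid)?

1

Codon 1: UAU Tyr / UAC Tyr — synonymous.
Codon 2: GAC Asp / GAC Asp — identical.
Codon 3: UAU Tyr / UAU Tyr — identical.
Codon 4: CGA Arg / CGA Arg — identical.
Codon 5: GCG Ala / GCG Ala — identical.
Codon 6: CGC Arg / CGC Arg — identical.
Codon 7: GCU Ala / AUA Ile — nonsynonymous.
Codon 8: ACG Thr / ACG Thr — identical.
Synonymous differences: 1.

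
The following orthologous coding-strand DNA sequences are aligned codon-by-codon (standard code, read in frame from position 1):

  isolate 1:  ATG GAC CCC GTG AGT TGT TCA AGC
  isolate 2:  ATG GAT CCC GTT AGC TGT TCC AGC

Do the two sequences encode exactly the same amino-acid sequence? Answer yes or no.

yes

Codon 1: ATG Met / ATG Met — identical.
Codon 2: GAC Asp / GAT Asp — synonymous.
Codon 3: CCC Pro / CCC Pro — identical.
Codon 4: GTG Val / GTT Val — synonymous.
Codon 5: AGT Ser / AGC Ser — synonymous.
Codon 6: TGT Cys / TGT Cys — identical.
Codon 7: TCA Ser / TCC Ser — synonymous.
Codon 8: AGC Ser / AGC Ser — identical.
Nonsynonymous differences: 0 → same protein.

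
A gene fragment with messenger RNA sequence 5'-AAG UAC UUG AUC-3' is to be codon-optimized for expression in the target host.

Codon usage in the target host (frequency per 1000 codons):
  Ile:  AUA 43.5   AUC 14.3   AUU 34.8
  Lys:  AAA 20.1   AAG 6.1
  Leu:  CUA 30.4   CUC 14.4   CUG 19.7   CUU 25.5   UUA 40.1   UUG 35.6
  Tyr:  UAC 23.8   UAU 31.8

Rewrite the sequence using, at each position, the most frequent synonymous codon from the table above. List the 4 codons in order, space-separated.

Codon 1 (Lys): best is AAA at 20.1.
Codon 2 (Tyr): best is UAU at 31.8.
Codon 3 (Leu): best is UUA at 40.1.
Codon 4 (Ile): best is AUA at 43.5.

AAA UAU UUA AUA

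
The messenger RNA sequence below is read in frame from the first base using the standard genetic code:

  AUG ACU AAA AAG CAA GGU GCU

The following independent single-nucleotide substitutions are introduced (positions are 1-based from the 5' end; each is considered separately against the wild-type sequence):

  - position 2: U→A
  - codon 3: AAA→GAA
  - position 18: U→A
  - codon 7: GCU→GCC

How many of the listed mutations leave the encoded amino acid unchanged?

Codon 1: AUG (Met) → AAG (Lys) — missense.
Codon 3: AAA (Lys) → GAA (Glu) — missense.
Codon 6: GGU (Gly) → GGA (Gly) — synonymous.
Codon 7: GCU (Ala) → GCC (Ala) — synonymous.
Synonymous: 2 of 4.

2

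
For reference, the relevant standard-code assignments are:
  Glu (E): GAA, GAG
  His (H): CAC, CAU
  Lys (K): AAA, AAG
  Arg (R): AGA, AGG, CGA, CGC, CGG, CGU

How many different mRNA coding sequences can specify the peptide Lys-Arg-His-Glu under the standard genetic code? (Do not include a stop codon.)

48

Lys: 2 codons.
Arg: 6 codons.
His: 2 codons.
Glu: 2 codons.
2 × 6 × 2 × 2 = 48.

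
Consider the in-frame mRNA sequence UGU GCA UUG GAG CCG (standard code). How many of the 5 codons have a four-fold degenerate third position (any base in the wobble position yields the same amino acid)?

2

Codon 1 UGU (Cys): third position 2-fold.
Codon 2 GCA (Ala): third position 4-fold.
Codon 3 UUG (Leu): third position 2-fold.
Codon 4 GAG (Glu): third position 2-fold.
Codon 5 CCG (Pro): third position 4-fold.
Four-fold degenerate third positions: 2.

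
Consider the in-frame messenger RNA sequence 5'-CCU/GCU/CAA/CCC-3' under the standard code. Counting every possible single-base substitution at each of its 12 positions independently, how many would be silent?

10

Codon 1 (CCU, Pro): 3 synonymous substitutions.
Codon 2 (GCU, Ala): 3 synonymous substitutions.
Codon 3 (CAA, Gln): 1 synonymous substitution.
Codon 4 (CCC, Pro): 3 synonymous substitutions.
Total: 3 + 3 + 1 + 3 = 10.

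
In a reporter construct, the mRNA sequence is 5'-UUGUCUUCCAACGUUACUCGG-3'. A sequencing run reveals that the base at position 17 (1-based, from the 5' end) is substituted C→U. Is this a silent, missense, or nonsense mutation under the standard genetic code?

missense

Position 17 falls in codon 6: ACU → Thr.
After the substitution the codon is AUU → Ile.
Thr ≠ Ile, so this is a missense mutation.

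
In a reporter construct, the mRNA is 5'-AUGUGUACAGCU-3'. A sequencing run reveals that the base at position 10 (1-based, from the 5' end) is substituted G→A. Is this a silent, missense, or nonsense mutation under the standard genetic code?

Position 10 falls in codon 4: GCU → Ala.
After the substitution the codon is ACU → Thr.
Ala ≠ Thr, so this is a missense mutation.

missense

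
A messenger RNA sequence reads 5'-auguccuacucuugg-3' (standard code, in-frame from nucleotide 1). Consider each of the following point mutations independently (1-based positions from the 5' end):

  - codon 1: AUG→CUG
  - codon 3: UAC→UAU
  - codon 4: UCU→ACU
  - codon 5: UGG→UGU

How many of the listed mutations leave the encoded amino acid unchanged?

1

Codon 1: AUG (Met) → CUG (Leu) — missense.
Codon 3: UAC (Tyr) → UAU (Tyr) — synonymous.
Codon 4: UCU (Ser) → ACU (Thr) — missense.
Codon 5: UGG (Trp) → UGU (Cys) — missense.
Synonymous: 1 of 4.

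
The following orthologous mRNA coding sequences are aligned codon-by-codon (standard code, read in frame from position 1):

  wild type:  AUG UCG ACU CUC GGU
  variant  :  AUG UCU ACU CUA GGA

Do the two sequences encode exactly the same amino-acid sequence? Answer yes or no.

yes

Codon 1: AUG Met / AUG Met — identical.
Codon 2: UCG Ser / UCU Ser — synonymous.
Codon 3: ACU Thr / ACU Thr — identical.
Codon 4: CUC Leu / CUA Leu — synonymous.
Codon 5: GGU Gly / GGA Gly — synonymous.
Nonsynonymous differences: 0 → same protein.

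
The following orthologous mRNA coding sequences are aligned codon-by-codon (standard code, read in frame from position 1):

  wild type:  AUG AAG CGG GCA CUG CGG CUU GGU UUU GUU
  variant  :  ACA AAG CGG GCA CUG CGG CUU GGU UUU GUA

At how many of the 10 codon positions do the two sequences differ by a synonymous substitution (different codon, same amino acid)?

1

Codon 1: AUG Met / ACA Thr — nonsynonymous.
Codon 2: AAG Lys / AAG Lys — identical.
Codon 3: CGG Arg / CGG Arg — identical.
Codon 4: GCA Ala / GCA Ala — identical.
Codon 5: CUG Leu / CUG Leu — identical.
Codon 6: CGG Arg / CGG Arg — identical.
Codon 7: CUU Leu / CUU Leu — identical.
Codon 8: GGU Gly / GGU Gly — identical.
Codon 9: UUU Phe / UUU Phe — identical.
Codon 10: GUU Val / GUA Val — synonymous.
Synonymous differences: 1.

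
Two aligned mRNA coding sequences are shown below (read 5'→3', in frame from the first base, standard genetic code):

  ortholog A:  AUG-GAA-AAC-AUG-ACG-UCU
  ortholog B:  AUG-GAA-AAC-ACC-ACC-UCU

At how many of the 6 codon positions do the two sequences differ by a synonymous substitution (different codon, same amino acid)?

Codon 1: AUG Met / AUG Met — identical.
Codon 2: GAA Glu / GAA Glu — identical.
Codon 3: AAC Asn / AAC Asn — identical.
Codon 4: AUG Met / ACC Thr — nonsynonymous.
Codon 5: ACG Thr / ACC Thr — synonymous.
Codon 6: UCU Ser / UCU Ser — identical.
Synonymous differences: 1.

1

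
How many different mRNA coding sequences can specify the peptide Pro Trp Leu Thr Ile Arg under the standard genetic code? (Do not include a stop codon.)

Pro: 4 codons.
Trp: 1 codon.
Leu: 6 codons.
Thr: 4 codons.
Ile: 3 codons.
Arg: 6 codons.
4 × 1 × 6 × 4 × 3 × 6 = 1728.

1728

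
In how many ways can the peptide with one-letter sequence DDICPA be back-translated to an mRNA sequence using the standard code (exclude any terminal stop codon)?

384

Asp: 2 codons.
Asp: 2 codons.
Ile: 3 codons.
Cys: 2 codons.
Pro: 4 codons.
Ala: 4 codons.
2 × 2 × 3 × 2 × 4 × 4 = 384.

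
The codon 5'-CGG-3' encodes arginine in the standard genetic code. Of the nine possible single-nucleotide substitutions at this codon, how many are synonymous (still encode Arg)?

4

Position 1: AGG → 1 synonymous.
Position 2: none → 0 synonymous.
Position 3: CGU, CGC, CGA → 3 synonymous.
Total: 1 + 0 + 3 = 4.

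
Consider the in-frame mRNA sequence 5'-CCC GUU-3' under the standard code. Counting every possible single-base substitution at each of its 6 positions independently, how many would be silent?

6

Codon 1 (CCC, Pro): 3 synonymous substitutions.
Codon 2 (GUU, Val): 3 synonymous substitutions.
Total: 3 + 3 = 6.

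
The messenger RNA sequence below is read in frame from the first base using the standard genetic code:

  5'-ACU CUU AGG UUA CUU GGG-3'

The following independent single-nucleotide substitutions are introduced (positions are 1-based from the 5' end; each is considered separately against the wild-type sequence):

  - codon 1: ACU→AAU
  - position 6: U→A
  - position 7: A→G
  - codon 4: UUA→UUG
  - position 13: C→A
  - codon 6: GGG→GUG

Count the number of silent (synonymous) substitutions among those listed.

Codon 1: ACU (Thr) → AAU (Asn) — missense.
Codon 2: CUU (Leu) → CUA (Leu) — synonymous.
Codon 3: AGG (Arg) → GGG (Gly) — missense.
Codon 4: UUA (Leu) → UUG (Leu) — synonymous.
Codon 5: CUU (Leu) → AUU (Ile) — missense.
Codon 6: GGG (Gly) → GUG (Val) — missense.
Synonymous: 2 of 6.

2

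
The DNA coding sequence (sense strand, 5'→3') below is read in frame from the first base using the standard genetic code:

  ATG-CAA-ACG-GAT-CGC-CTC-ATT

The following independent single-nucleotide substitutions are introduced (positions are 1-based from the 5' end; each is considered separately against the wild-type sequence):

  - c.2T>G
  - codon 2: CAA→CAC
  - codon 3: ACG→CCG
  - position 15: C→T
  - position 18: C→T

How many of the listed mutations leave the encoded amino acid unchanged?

Codon 1: ATG (Met) → AGG (Arg) — missense.
Codon 2: CAA (Gln) → CAC (His) — missense.
Codon 3: ACG (Thr) → CCG (Pro) — missense.
Codon 5: CGC (Arg) → CGT (Arg) — synonymous.
Codon 6: CTC (Leu) → CTT (Leu) — synonymous.
Synonymous: 2 of 5.

2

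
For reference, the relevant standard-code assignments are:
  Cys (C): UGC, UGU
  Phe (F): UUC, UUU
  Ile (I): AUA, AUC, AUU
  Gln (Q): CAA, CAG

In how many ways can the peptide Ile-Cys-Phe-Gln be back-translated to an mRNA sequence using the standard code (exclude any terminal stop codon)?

24

Ile: 3 codons.
Cys: 2 codons.
Phe: 2 codons.
Gln: 2 codons.
3 × 2 × 2 × 2 = 24.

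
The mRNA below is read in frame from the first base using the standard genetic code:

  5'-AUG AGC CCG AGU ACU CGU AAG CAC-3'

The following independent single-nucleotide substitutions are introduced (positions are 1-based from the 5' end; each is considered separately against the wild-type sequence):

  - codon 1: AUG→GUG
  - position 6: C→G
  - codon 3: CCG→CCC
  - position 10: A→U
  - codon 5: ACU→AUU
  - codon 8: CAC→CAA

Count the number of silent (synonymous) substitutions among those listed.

Codon 1: AUG (Met) → GUG (Val) — missense.
Codon 2: AGC (Ser) → AGG (Arg) — missense.
Codon 3: CCG (Pro) → CCC (Pro) — synonymous.
Codon 4: AGU (Ser) → UGU (Cys) — missense.
Codon 5: ACU (Thr) → AUU (Ile) — missense.
Codon 8: CAC (His) → CAA (Gln) — missense.
Synonymous: 1 of 6.

1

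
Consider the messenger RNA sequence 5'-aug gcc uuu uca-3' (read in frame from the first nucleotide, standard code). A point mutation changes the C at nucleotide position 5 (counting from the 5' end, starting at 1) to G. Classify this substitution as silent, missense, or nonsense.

missense

Position 5 falls in codon 2: GCC → Ala.
After the substitution the codon is GGC → Gly.
Ala ≠ Gly, so this is a missense mutation.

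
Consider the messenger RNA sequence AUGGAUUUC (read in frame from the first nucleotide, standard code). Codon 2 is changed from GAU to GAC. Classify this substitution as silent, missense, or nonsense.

Position 6 falls in codon 2: GAU → Asp.
After the substitution the codon is GAC → Asp.
Both encode Asp, so the change is synonymous.

silent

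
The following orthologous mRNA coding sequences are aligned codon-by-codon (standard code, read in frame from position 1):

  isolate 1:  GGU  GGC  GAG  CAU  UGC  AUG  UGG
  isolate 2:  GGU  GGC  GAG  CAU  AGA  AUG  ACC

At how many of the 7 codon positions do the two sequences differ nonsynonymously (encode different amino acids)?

Codon 1: GGU Gly / GGU Gly — identical.
Codon 2: GGC Gly / GGC Gly — identical.
Codon 3: GAG Glu / GAG Glu — identical.
Codon 4: CAU His / CAU His — identical.
Codon 5: UGC Cys / AGA Arg — nonsynonymous.
Codon 6: AUG Met / AUG Met — identical.
Codon 7: UGG Trp / ACC Thr — nonsynonymous.
Nonsynonymous differences: 2.

2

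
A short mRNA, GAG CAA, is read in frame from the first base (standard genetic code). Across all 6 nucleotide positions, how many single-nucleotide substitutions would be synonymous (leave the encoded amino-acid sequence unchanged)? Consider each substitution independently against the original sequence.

Codon 1 (GAG, Glu): 1 synonymous substitution.
Codon 2 (CAA, Gln): 1 synonymous substitution.
Total: 1 + 1 = 2.

2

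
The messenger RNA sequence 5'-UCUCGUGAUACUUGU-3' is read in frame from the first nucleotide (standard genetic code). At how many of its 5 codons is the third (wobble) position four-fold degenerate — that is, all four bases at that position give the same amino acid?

Codon 1 UCU (Ser): third position 4-fold.
Codon 2 CGU (Arg): third position 4-fold.
Codon 3 GAU (Asp): third position 2-fold.
Codon 4 ACU (Thr): third position 4-fold.
Codon 5 UGU (Cys): third position 2-fold.
Four-fold degenerate third positions: 3.

3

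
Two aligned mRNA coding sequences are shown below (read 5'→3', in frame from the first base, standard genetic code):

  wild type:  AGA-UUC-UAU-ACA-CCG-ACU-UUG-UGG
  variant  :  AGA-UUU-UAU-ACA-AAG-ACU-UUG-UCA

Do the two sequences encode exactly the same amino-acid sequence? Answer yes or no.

Codon 1: AGA Arg / AGA Arg — identical.
Codon 2: UUC Phe / UUU Phe — synonymous.
Codon 3: UAU Tyr / UAU Tyr — identical.
Codon 4: ACA Thr / ACA Thr — identical.
Codon 5: CCG Pro / AAG Lys — nonsynonymous.
Codon 6: ACU Thr / ACU Thr — identical.
Codon 7: UUG Leu / UUG Leu — identical.
Codon 8: UGG Trp / UCA Ser — nonsynonymous.
Nonsynonymous differences: 2 → different protein.

no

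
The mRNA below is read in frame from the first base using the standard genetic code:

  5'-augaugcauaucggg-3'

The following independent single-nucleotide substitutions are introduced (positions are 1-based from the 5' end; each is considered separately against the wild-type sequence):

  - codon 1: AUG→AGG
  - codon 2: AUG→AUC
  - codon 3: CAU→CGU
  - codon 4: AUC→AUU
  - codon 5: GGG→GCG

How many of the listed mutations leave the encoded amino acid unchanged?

1

Codon 1: AUG (Met) → AGG (Arg) — missense.
Codon 2: AUG (Met) → AUC (Ile) — missense.
Codon 3: CAU (His) → CGU (Arg) — missense.
Codon 4: AUC (Ile) → AUU (Ile) — synonymous.
Codon 5: GGG (Gly) → GCG (Ala) — missense.
Synonymous: 1 of 5.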